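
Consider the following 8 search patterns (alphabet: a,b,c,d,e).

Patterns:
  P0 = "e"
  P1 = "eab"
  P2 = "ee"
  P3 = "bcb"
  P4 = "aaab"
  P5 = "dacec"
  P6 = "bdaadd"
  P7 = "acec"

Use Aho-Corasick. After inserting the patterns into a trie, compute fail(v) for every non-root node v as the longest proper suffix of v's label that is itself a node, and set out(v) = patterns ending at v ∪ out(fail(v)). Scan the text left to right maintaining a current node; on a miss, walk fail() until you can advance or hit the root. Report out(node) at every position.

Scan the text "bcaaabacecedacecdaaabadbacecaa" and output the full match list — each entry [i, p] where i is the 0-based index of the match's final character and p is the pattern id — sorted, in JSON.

Build automaton:
Trie nodes:
  0='ε' goto a→8 b→5 d→12 e→1
  1='e' goto a→2 e→4  [P0 ends]
  2='ea' goto b→3
  3='eab' goto ·  [P1 ends]
  4='ee' goto ·  [P2 ends]
  5='b' goto c→6 d→17
  6='bc' goto b→7
  7='bcb' goto ·  [P3 ends]
  8='a' goto a→9 c→22
  9='aa' goto a→10
  10='aaa' goto b→11
  11='aaab' goto ·  [P4 ends]
  12='d' goto a→13
  13='da' goto c→14
  14='dac' goto e→15
  15='dace' goto c→16
  16='dacec' goto ·  [P5 ends]
  17='bd' goto a→18
  18='bda' goto a→19
  19='bdaa' goto d→20
  20='bdaad' goto d→21
  21='bdaadd' goto ·  [P6 ends]
  22='ac' goto e→23
  23='ace' goto c→24
  24='acec' goto ·  [P7 ends]

Failure links (BFS by depth):
  n1('e'): parent n0 fail=0; on 'e' 0 → fail=0;  out {0}∪∅={0}
  n5('b'): parent n0 fail=0; on 'b' 0 → fail=0;  out ∅∪∅=∅
  n8('a'): parent n0 fail=0; on 'a' 0 → fail=0;  out ∅∪∅=∅
  n12('d'): parent n0 fail=0; on 'd' 0 → fail=0;  out ∅∪∅=∅
  n2('ea'): parent n1 fail=0; on 'a' 0 → fail=8;  out ∅∪∅=∅
  n4('ee'): parent n1 fail=0; on 'e' 0 → fail=1;  out {2}∪{0}={0,2}
  n6('bc'): parent n5 fail=0; on 'c' 0 → fail=0;  out ∅∪∅=∅
  n9('aa'): parent n8 fail=0; on 'a' 0 → fail=8;  out ∅∪∅=∅
  n13('da'): parent n12 fail=0; on 'a' 0 → fail=8;  out ∅∪∅=∅
  n17('bd'): parent n5 fail=0; on 'd' 0 → fail=12;  out ∅∪∅=∅
  n22('ac'): parent n8 fail=0; on 'c' 0 → fail=0;  out ∅∪∅=∅
  n3('eab'): parent n2 fail=8; on 'b' 8→0 → fail=5;  out {1}∪∅={1}
  n7('bcb'): parent n6 fail=0; on 'b' 0 → fail=5;  out {3}∪∅={3}
  n10('aaa'): parent n9 fail=8; on 'a' 8 → fail=9;  out ∅∪∅=∅
  n14('dac'): parent n13 fail=8; on 'c' 8 → fail=22;  out ∅∪∅=∅
  n18('bda'): parent n17 fail=12; on 'a' 12 → fail=13;  out ∅∪∅=∅
  n23('ace'): parent n22 fail=0; on 'e' 0 → fail=1;  out ∅∪{0}={0}
  n11('aaab'): parent n10 fail=9; on 'b' 9→8→0 → fail=5;  out {4}∪∅={4}
  n15('dace'): parent n14 fail=22; on 'e' 22 → fail=23;  out ∅∪{0}={0}
  n19('bdaa'): parent n18 fail=13; on 'a' 13→8 → fail=9;  out ∅∪∅=∅
  n24('acec'): parent n23 fail=1; on 'c' 1→0 → fail=0;  out {7}∪∅={7}
  n16('dacec'): parent n15 fail=23; on 'c' 23 → fail=24;  out {5}∪{7}={5,7}
  n20('bdaad'): parent n19 fail=9; on 'd' 9→8→0 → fail=12;  out ∅∪∅=∅
  n21('bdaadd'): parent n20 fail=12; on 'd' 12→0 → fail=12;  out {6}∪∅={6}

Run:
[0] read 'b'  n0⇒n5
[1] read 'c'  n5⇒n6
[2] read 'a'  n6⇒n8 (fail-walked)
[3] read 'a'  n8⇒n9
[4] read 'a'  n9⇒n10
[5] read 'b'  n10⇒n11  → match P4@[2:5]
[6] read 'a'  n11⇒n8 (fail-walked)
[7] read 'c'  n8⇒n22
[8] read 'e'  n22⇒n23  → match P0@[8:8]
[9] read 'c'  n23⇒n24  → match P7@[6:9]
[10] read 'e'  n24⇒n1 (fail-walked)  → match P0@[10:10]
[11] read 'd'  n1⇒n12 (fail-walked)
[12] read 'a'  n12⇒n13
[13] read 'c'  n13⇒n14
[14] read 'e'  n14⇒n15  → match P0@[14:14]
[15] read 'c'  n15⇒n16  → match P5@[11:15],P7@[12:15]
[16] read 'd'  n16⇒n12 (fail-walked)
[17] read 'a'  n12⇒n13
[18] read 'a'  n13⇒n9 (fail-walked)
[19] read 'a'  n9⇒n10
[20] read 'b'  n10⇒n11  → match P4@[17:20]
[21] read 'a'  n11⇒n8 (fail-walked)
[22] read 'd'  n8⇒n12 (fail-walked)
[23] read 'b'  n12⇒n5 (fail-walked)
[24] read 'a'  n5⇒n8 (fail-walked)
[25] read 'c'  n8⇒n22
[26] read 'e'  n22⇒n23  → match P0@[26:26]
[27] read 'c'  n23⇒n24  → match P7@[24:27]
[28] read 'a'  n24⇒n8 (fail-walked)
[29] read 'a'  n8⇒n9

Result: [[5,4],[8,0],[9,7],[10,0],[14,0],[15,5],[15,7],[20,4],[26,0],[27,7]]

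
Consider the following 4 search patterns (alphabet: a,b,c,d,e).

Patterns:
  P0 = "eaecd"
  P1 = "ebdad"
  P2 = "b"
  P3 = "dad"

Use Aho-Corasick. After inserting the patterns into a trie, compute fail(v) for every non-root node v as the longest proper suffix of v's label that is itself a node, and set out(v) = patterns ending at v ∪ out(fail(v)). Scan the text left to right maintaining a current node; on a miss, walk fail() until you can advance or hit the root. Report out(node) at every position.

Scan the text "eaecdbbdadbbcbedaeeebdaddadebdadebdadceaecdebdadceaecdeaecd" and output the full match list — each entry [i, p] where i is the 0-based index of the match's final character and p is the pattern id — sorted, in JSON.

Build:
Trie (insert patterns):
  0='ε' goto b→10 d→11 e→1
  1='e' goto a→2 b→6
  2='ea' goto e→3
  3='eae' goto c→4
  4='eaec' goto d→5
  5='eaecd' goto ·  [P0 ends]
  6='eb' goto d→7
  7='ebd' goto a→8
  8='ebda' goto d→9
  9='ebdad' goto ·  [P1 ends]
  10='b' goto ·  [P2 ends]
  11='d' goto a→12
  12='da' goto d→13
  13='dad' goto ·  [P3 ends]

Failure links (BFS by depth):
  n1('e'): parent n0 fail=0; on 'e' 0 → fail=0;  out ∅∪∅=∅
  n10('b'): parent n0 fail=0; on 'b' 0 → fail=0;  out {2}∪∅={2}
  n11('d'): parent n0 fail=0; on 'd' 0 → fail=0;  out ∅∪∅=∅
  n2('ea'): parent n1 fail=0; on 'a' 0 → fail=0;  out ∅∪∅=∅
  n6('eb'): parent n1 fail=0; on 'b' 0 → fail=10;  out ∅∪{2}={2}
  n12('da'): parent n11 fail=0; on 'a' 0 → fail=0;  out ∅∪∅=∅
  n3('eae'): parent n2 fail=0; on 'e' 0 → fail=1;  out ∅∪∅=∅
  n7('ebd'): parent n6 fail=10; on 'd' 10→0 → fail=11;  out ∅∪∅=∅
  n13('dad'): parent n12 fail=0; on 'd' 0 → fail=11;  out {3}∪∅={3}
  n4('eaec'): parent n3 fail=1; on 'c' 1→0 → fail=0;  out ∅∪∅=∅
  n8('ebda'): parent n7 fail=11; on 'a' 11 → fail=12;  out ∅∪∅=∅
  n5('eaecd'): parent n4 fail=0; on 'd' 0 → fail=11;  out {0}∪∅={0}
  n9('ebdad'): parent n8 fail=12; on 'd' 12 → fail=13;  out {1}∪{3}={1,3}

Scan:
i=0 'e': node 0→1
i=1 'a': node 1→2
i=2 'e': node 2→3
i=3 'c': node 3→4
i=4 'd': node 4→5  ** P0@[0:4]
i=5 'b': node 5→10 ·f  ** P2@[5:5]
i=6 'b': node 10→10 ·f  ** P2@[6:6]
i=7 'd': node 10→11 ·f
i=8 'a': node 11→12
i=9 'd': node 12→13  ** P3@[7:9]
i=10 'b': node 13→10 ·f  ** P2@[10:10]
i=11 'b': node 10→10 ·f  ** P2@[11:11]
i=12 'c': node 10→0 ·f
i=13 'b': node 0→10  ** P2@[13:13]
i=14 'e': node 10→1 ·f
i=15 'd': node 1→11 ·f
i=16 'a': node 11→12
i=17 'e': node 12→1 ·f
i=18 'e': node 1→1 ·f
i=19 'e': node 1→1 ·f
i=20 'b': node 1→6  ** P2@[20:20]
i=21 'd': node 6→7
i=22 'a': node 7→8
i=23 'd': node 8→9  ** P1@[19:23],P3@[21:23]
i=24 'd': node 9→11 ·f
i=25 'a': node 11→12
i=26 'd': node 12→13  ** P3@[24:26]
i=27 'e': node 13→1 ·f
i=28 'b': node 1→6  ** P2@[28:28]
i=29 'd': node 6→7
i=30 'a': node 7→8
i=31 'd': node 8→9  ** P1@[27:31],P3@[29:31]
i=32 'e': node 9→1 ·f
i=33 'b': node 1→6  ** P2@[33:33]
i=34 'd': node 6→7
i=35 'a': node 7→8
i=36 'd': node 8→9  ** P1@[32:36],P3@[34:36]
i=37 'c': node 9→0 ·f
i=38 'e': node 0→1
i=39 'a': node 1→2
i=40 'e': node 2→3
i=41 'c': node 3→4
i=42 'd': node 4→5  ** P0@[38:42]
i=43 'e': node 5→1 ·f
i=44 'b': node 1→6  ** P2@[44:44]
i=45 'd': node 6→7
i=46 'a': node 7→8
i=47 'd': node 8→9  ** P1@[43:47],P3@[45:47]
i=48 'c': node 9→0 ·f
i=49 'e': node 0→1
i=50 'a': node 1→2
i=51 'e': node 2→3
i=52 'c': node 3→4
i=53 'd': node 4→5  ** P0@[49:53]
i=54 'e': node 5→1 ·f
i=55 'a': node 1→2
i=56 'e': node 2→3
i=57 'c': node 3→4
i=58 'd': node 4→5  ** P0@[54:58]

Result: [[4,0],[5,2],[6,2],[9,3],[10,2],[11,2],[13,2],[20,2],[23,1],[23,3],[26,3],[28,2],[31,1],[31,3],[33,2],[36,1],[36,3],[42,0],[44,2],[47,1],[47,3],[53,0],[58,0]]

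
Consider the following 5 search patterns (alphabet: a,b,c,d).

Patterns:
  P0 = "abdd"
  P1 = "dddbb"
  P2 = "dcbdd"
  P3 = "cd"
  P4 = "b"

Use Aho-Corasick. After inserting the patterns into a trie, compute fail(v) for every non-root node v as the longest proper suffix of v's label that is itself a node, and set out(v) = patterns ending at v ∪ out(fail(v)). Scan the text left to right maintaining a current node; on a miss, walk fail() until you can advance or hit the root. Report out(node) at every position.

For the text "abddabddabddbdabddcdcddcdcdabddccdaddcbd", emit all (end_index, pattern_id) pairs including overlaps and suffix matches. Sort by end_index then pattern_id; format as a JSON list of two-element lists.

Build:
Trie (insert patterns):
  n0 'ε': a→1 b→16 c→14 d→5
  n1 'a': b→2
  n2 'ab': d→3
  n3 'abd': d→4
  n4 'abdd': ·  [P0 ends]
  n5 'd': c→10 d→6
  n6 'dd': d→7
  n7 'ddd': b→8
  n8 'dddb': b→9
  n9 'dddbb': ·  [P1 ends]
  n10 'dc': b→11
  n11 'dcb': d→12
  n12 'dcbd': d→13
  n13 'dcbdd': ·  [P2 ends]
  n14 'c': d→15
  n15 'cd': ·  [P3 ends]
  n16 'b': ·  [P4 ends]

Failure links (BFS by depth):
  n1('a'): parent n0 fail=0; on 'a' 0 → fail=0;  out ∅∪∅=∅
  n5('d'): parent n0 fail=0; on 'd' 0 → fail=0;  out ∅∪∅=∅
  n14('c'): parent n0 fail=0; on 'c' 0 → fail=0;  out ∅∪∅=∅
  n16('b'): parent n0 fail=0; on 'b' 0 → fail=0;  out {4}∪∅={4}
  n2('ab'): parent n1 fail=0; on 'b' 0 → fail=16;  out ∅∪{4}={4}
  n6('dd'): parent n5 fail=0; on 'd' 0 → fail=5;  out ∅∪∅=∅
  n10('dc'): parent n5 fail=0; on 'c' 0 → fail=14;  out ∅∪∅=∅
  n15('cd'): parent n14 fail=0; on 'd' 0 → fail=5;  out {3}∪∅={3}
  n3('abd'): parent n2 fail=16; on 'd' 16→0 → fail=5;  out ∅∪∅=∅
  n7('ddd'): parent n6 fail=5; on 'd' 5 → fail=6;  out ∅∪∅=∅
  n11('dcb'): parent n10 fail=14; on 'b' 14→0 → fail=16;  out ∅∪{4}={4}
  n4('abdd'): parent n3 fail=5; on 'd' 5 → fail=6;  out {0}∪∅={0}
  n8('dddb'): parent n7 fail=6; on 'b' 6→5→0 → fail=16;  out ∅∪{4}={4}
  n12('dcbd'): parent n11 fail=16; on 'd' 16→0 → fail=5;  out ∅∪∅=∅
  n9('dddbb'): parent n8 fail=16; on 'b' 16→0 → fail=16;  out {1}∪{4}={1,4}
  n13('dcbdd'): parent n12 fail=5; on 'd' 5 → fail=6;  out {2}∪∅={2}

Scan:
pos 0 'a': at 1
pos 1 'b': at 2  emit P4@[1:1]
pos 2 'd': at 3
pos 3 'd': at 4  emit P0@[0:3]
pos 4 'a': at 1 ·f
pos 5 'b': at 2  emit P4@[5:5]
pos 6 'd': at 3
pos 7 'd': at 4  emit P0@[4:7]
pos 8 'a': at 1 ·f
pos 9 'b': at 2  emit P4@[9:9]
pos 10 'd': at 3
pos 11 'd': at 4  emit P0@[8:11]
pos 12 'b': at 16 ·f  emit P4@[12:12]
pos 13 'd': at 5 ·f
pos 14 'a': at 1 ·f
pos 15 'b': at 2  emit P4@[15:15]
pos 16 'd': at 3
pos 17 'd': at 4  emit P0@[14:17]
pos 18 'c': at 10 ·f
pos 19 'd': at 15 ·f  emit P3@[18:19]
pos 20 'c': at 10 ·f
pos 21 'd': at 15 ·f  emit P3@[20:21]
pos 22 'd': at 6 ·f
pos 23 'c': at 10 ·f
pos 24 'd': at 15 ·f  emit P3@[23:24]
pos 25 'c': at 10 ·f
pos 26 'd': at 15 ·f  emit P3@[25:26]
pos 27 'a': at 1 ·f
pos 28 'b': at 2  emit P4@[28:28]
pos 29 'd': at 3
pos 30 'd': at 4  emit P0@[27:30]
pos 31 'c': at 10 ·f
pos 32 'c': at 14 ·f
pos 33 'd': at 15  emit P3@[32:33]
pos 34 'a': at 1 ·f
pos 35 'd': at 5 ·f
pos 36 'd': at 6
pos 37 'c': at 10 ·f
pos 38 'b': at 11  emit P4@[38:38]
pos 39 'd': at 12

Result: [[1,4],[3,0],[5,4],[7,0],[9,4],[11,0],[12,4],[15,4],[17,0],[19,3],[21,3],[24,3],[26,3],[28,4],[30,0],[33,3],[38,4]]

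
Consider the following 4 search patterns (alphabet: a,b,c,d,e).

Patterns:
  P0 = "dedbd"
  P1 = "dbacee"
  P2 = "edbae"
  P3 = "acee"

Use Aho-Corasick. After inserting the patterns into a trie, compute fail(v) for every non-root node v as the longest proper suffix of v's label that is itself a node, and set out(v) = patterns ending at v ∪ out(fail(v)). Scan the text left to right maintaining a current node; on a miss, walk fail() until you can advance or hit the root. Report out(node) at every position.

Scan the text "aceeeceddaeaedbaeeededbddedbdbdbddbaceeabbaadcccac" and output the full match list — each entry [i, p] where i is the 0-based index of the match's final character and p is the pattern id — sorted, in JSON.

Build:
Trie nodes:
  0='ε' goto a→16 d→1 e→11
  1='d' goto b→6 e→2
  2='de' goto d→3
  3='ded' goto b→4
  4='dedb' goto d→5
  5='dedbd' goto ·  [P0 ends]
  6='db' goto a→7
  7='dba' goto c→8
  8='dbac' goto e→9
  9='dbace' goto e→10
  10='dbacee' goto ·  [P1 ends]
  11='e' goto d→12
  12='ed' goto b→13
  13='edb' goto a→14
  14='edba' goto e→15
  15='edbae' goto ·  [P2 ends]
  16='a' goto c→17
  17='ac' goto e→18
  18='ace' goto e→19
  19='acee' goto ·  [P3 ends]

Failure links (BFS by depth):
  n1('d'): parent n0 fail=0; on 'd' 0 → fail=0;  out ∅∪∅=∅
  n11('e'): parent n0 fail=0; on 'e' 0 → fail=0;  out ∅∪∅=∅
  n16('a'): parent n0 fail=0; on 'a' 0 → fail=0;  out ∅∪∅=∅
  n2('de'): parent n1 fail=0; on 'e' 0 → fail=11;  out ∅∪∅=∅
  n6('db'): parent n1 fail=0; on 'b' 0 → fail=0;  out ∅∪∅=∅
  n12('ed'): parent n11 fail=0; on 'd' 0 → fail=1;  out ∅∪∅=∅
  n17('ac'): parent n16 fail=0; on 'c' 0 → fail=0;  out ∅∪∅=∅
  n3('ded'): parent n2 fail=11; on 'd' 11 → fail=12;  out ∅∪∅=∅
  n7('dba'): parent n6 fail=0; on 'a' 0 → fail=16;  out ∅∪∅=∅
  n13('edb'): parent n12 fail=1; on 'b' 1 → fail=6;  out ∅∪∅=∅
  n18('ace'): parent n17 fail=0; on 'e' 0 → fail=11;  out ∅∪∅=∅
  n4('dedb'): parent n3 fail=12; on 'b' 12 → fail=13;  out ∅∪∅=∅
  n8('dbac'): parent n7 fail=16; on 'c' 16 → fail=17;  out ∅∪∅=∅
  n14('edba'): parent n13 fail=6; on 'a' 6 → fail=7;  out ∅∪∅=∅
  n19('acee'): parent n18 fail=11; on 'e' 11→0 → fail=11;  out {3}∪∅={3}
  n5('dedbd'): parent n4 fail=13; on 'd' 13→6→0 → fail=1;  out {0}∪∅={0}
  n9('dbace'): parent n8 fail=17; on 'e' 17 → fail=18;  out ∅∪∅=∅
  n15('edbae'): parent n14 fail=7; on 'e' 7→16→0 → fail=11;  out {2}∪∅={2}
  n10('dbacee'): parent n9 fail=18; on 'e' 18 → fail=19;  out {1}∪{3}={1,3}

Scan:
pos 0 'a': at 16
pos 1 'c': at 17
pos 2 'e': at 18
pos 3 'e': at 19  → match P3@[0:3]
pos 4 'e': at 11 (via fail)
pos 5 'c': at 0 (via fail)
pos 6 'e': at 11
pos 7 'd': at 12
pos 8 'd': at 1 (via fail)
pos 9 'a': at 16 (via fail)
pos 10 'e': at 11 (via fail)
pos 11 'a': at 16 (via fail)
pos 12 'e': at 11 (via fail)
pos 13 'd': at 12
pos 14 'b': at 13
pos 15 'a': at 14
pos 16 'e': at 15  → match P2@[12:16]
pos 17 'e': at 11 (via fail)
pos 18 'e': at 11 (via fail)
pos 19 'd': at 12
pos 20 'e': at 2 (via fail)
pos 21 'd': at 3
pos 22 'b': at 4
pos 23 'd': at 5  → match P0@[19:23]
pos 24 'd': at 1 (via fail)
pos 25 'e': at 2
pos 26 'd': at 3
pos 27 'b': at 4
pos 28 'd': at 5  → match P0@[24:28]
pos 29 'b': at 6 (via fail)
pos 30 'd': at 1 (via fail)
pos 31 'b': at 6
pos 32 'd': at 1 (via fail)
pos 33 'd': at 1 (via fail)
pos 34 'b': at 6
pos 35 'a': at 7
pos 36 'c': at 8
pos 37 'e': at 9
pos 38 'e': at 10  → match P1@[33:38],P3@[35:38]
pos 39 'a': at 16 (via fail)
pos 40 'b': at 0 (via fail)
pos 41 'b': at 0
pos 42 'a': at 16
pos 43 'a': at 16 (via fail)
pos 44 'd': at 1 (via fail)
pos 45 'c': at 0 (via fail)
pos 46 'c': at 0
pos 47 'c': at 0
pos 48 'a': at 16
pos 49 'c': at 17

All matches (sorted): [[3,3],[16,2],[23,0],[28,0],[38,1],[38,3]]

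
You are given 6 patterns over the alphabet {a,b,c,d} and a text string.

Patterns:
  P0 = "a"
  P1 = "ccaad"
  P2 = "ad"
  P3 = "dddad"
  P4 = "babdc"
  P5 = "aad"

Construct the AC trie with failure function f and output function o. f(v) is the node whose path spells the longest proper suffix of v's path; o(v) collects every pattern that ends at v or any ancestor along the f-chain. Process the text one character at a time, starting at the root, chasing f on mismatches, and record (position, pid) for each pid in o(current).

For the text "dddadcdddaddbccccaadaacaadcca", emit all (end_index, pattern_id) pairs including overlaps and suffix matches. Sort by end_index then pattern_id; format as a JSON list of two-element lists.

Build automaton:
Trie nodes:
  n0 'ε': a→1 b→13 c→2 d→8
  n1 'a': a→18 d→7  [P0 ends]
  n2 'c': c→3
  n3 'cc': a→4
  n4 'cca': a→5
  n5 'ccaa': d→6
  n6 'ccaad': ·  [P1 ends]
  n7 'ad': ·  [P2 ends]
  n8 'd': d→9
  n9 'dd': d→10
  n10 'ddd': a→11
  n11 'ddda': d→12
  n12 'dddad': ·  [P3 ends]
  n13 'b': a→14
  n14 'ba': b→15
  n15 'bab': d→16
  n16 'babd': c→17
  n17 'babdc': ·  [P4 ends]
  n18 'aa': d→19
  n19 'aad': ·  [P5 ends]

BFS fail/out derivation:
  fail(1) 'a': from fail(0)=0 chase 'a': 0 ⇒ 0;  out={0}∪out(0)={0}
  fail(2) 'c': from fail(0)=0 chase 'c': 0 ⇒ 0;  out=∅∪out(0)=∅
  fail(8) 'd': from fail(0)=0 chase 'd': 0 ⇒ 0;  out=∅∪out(0)=∅
  fail(13) 'b': from fail(0)=0 chase 'b': 0 ⇒ 0;  out=∅∪out(0)=∅
  fail(3) 'cc': from fail(2)=0 chase 'c': 0 ⇒ 2;  out=∅∪out(2)=∅
  fail(7) 'ad': from fail(1)=0 chase 'd': 0 ⇒ 8;  out={2}∪out(8)={2}
  fail(9) 'dd': from fail(8)=0 chase 'd': 0 ⇒ 8;  out=∅∪out(8)=∅
  fail(14) 'ba': from fail(13)=0 chase 'a': 0 ⇒ 1;  out=∅∪out(1)={0}
  fail(18) 'aa': from fail(1)=0 chase 'a': 0 ⇒ 1;  out=∅∪out(1)={0}
  fail(4) 'cca': from fail(3)=2 chase 'a': 2→0 ⇒ 1;  out=∅∪out(1)={0}
  fail(10) 'ddd': from fail(9)=8 chase 'd': 8 ⇒ 9;  out=∅∪out(9)=∅
  fail(15) 'bab': from fail(14)=1 chase 'b': 1→0 ⇒ 13;  out=∅∪out(13)=∅
  fail(19) 'aad': from fail(18)=1 chase 'd': 1 ⇒ 7;  out={5}∪out(7)={2,5}
  fail(5) 'ccaa': from fail(4)=1 chase 'a': 1 ⇒ 18;  out=∅∪out(18)={0}
  fail(11) 'ddda': from fail(10)=9 chase 'a': 9→8→0 ⇒ 1;  out=∅∪out(1)={0}
  fail(16) 'babd': from fail(15)=13 chase 'd': 13→0 ⇒ 8;  out=∅∪out(8)=∅
  fail(6) 'ccaad': from fail(5)=18 chase 'd': 18 ⇒ 19;  out={1}∪out(19)={1,2,5}
  fail(12) 'dddad': from fail(11)=1 chase 'd': 1 ⇒ 7;  out={3}∪out(7)={2,3}
  fail(17) 'babdc': from fail(16)=8 chase 'c': 8→0 ⇒ 2;  out={4}∪out(2)={4}

Run:
[0] read 'd'  n0⇒n8
[1] read 'd'  n8⇒n9
[2] read 'd'  n9⇒n10
[3] read 'a'  n10⇒n11  emit P0@[3:3]
[4] read 'd'  n11⇒n12  emit P2@[3:4],P3@[0:4]
[5] read 'c'  n12⇒n2 ·f
[6] read 'd'  n2⇒n8 ·f
[7] read 'd'  n8⇒n9
[8] read 'd'  n9⇒n10
[9] read 'a'  n10⇒n11  emit P0@[9:9]
[10] read 'd'  n11⇒n12  emit P2@[9:10],P3@[6:10]
[11] read 'd'  n12⇒n9 ·f
[12] read 'b'  n9⇒n13 ·f
[13] read 'c'  n13⇒n2 ·f
[14] read 'c'  n2⇒n3
[15] read 'c'  n3⇒n3 ·f
[16] read 'c'  n3⇒n3 ·f
[17] read 'a'  n3⇒n4  emit P0@[17:17]
[18] read 'a'  n4⇒n5  emit P0@[18:18]
[19] read 'd'  n5⇒n6  emit P1@[15:19],P2@[18:19],P5@[17:19]
[20] read 'a'  n6⇒n1 ·f  emit P0@[20:20]
[21] read 'a'  n1⇒n18  emit P0@[21:21]
[22] read 'c'  n18⇒n2 ·f
[23] read 'a'  n2⇒n1 ·f  emit P0@[23:23]
[24] read 'a'  n1⇒n18  emit P0@[24:24]
[25] read 'd'  n18⇒n19  emit P2@[24:25],P5@[23:25]
[26] read 'c'  n19⇒n2 ·f
[27] read 'c'  n2⇒n3
[28] read 'a'  n3⇒n4  emit P0@[28:28]

All matches (sorted): [[3,0],[4,2],[4,3],[9,0],[10,2],[10,3],[17,0],[18,0],[19,1],[19,2],[19,5],[20,0],[21,0],[23,0],[24,0],[25,2],[25,5],[28,0]]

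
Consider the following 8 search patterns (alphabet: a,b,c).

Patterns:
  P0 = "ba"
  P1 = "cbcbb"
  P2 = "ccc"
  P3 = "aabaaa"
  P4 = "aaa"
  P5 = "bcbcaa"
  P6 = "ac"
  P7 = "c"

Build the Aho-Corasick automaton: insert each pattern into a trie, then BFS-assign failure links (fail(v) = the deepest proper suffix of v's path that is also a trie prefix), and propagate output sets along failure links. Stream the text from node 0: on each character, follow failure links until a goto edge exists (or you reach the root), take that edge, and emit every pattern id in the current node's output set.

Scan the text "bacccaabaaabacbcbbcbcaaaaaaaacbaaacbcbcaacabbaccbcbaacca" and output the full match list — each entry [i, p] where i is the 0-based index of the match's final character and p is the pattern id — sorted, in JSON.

Construct AC machine:
Trie nodes:
  0='ε' goto a→10 b→1 c→3
  1='b' goto a→2 c→17
  2='ba' goto ·  ←P0
  3='c' goto b→4 c→8  ←P7
  4='cb' goto c→5
  5='cbc' goto b→6
  6='cbcb' goto b→7
  7='cbcbb' goto ·  ←P1
  8='cc' goto c→9
  9='ccc' goto ·  ←P2
  10='a' goto a→11 c→22
  11='aa' goto a→16 b→12
  12='aab' goto a→13
  13='aaba' goto a→14
  14='aabaa' goto a→15
  15='aabaaa' goto ·  ←P3
  16='aaa' goto ·  ←P4
  17='bc' goto b→18
  18='bcb' goto c→19
  19='bcbc' goto a→20
  20='bcbca' goto a→21
  21='bcbcaa' goto ·  ←P5
  22='ac' goto ·  ←P6

BFS fail/out derivation:
  n1('b'): parent n0 fail=0; on 'b' 0 → fail=0;  out ∅∪∅=∅
  n3('c'): parent n0 fail=0; on 'c' 0 → fail=0;  out {7}∪∅={7}
  n10('a'): parent n0 fail=0; on 'a' 0 → fail=0;  out ∅∪∅=∅
  n2('ba'): parent n1 fail=0; on 'a' 0 → fail=10;  out {0}∪∅={0}
  n4('cb'): parent n3 fail=0; on 'b' 0 → fail=1;  out ∅∪∅=∅
  n8('cc'): parent n3 fail=0; on 'c' 0 → fail=3;  out ∅∪{7}={7}
  n11('aa'): parent n10 fail=0; on 'a' 0 → fail=10;  out ∅∪∅=∅
  n17('bc'): parent n1 fail=0; on 'c' 0 → fail=3;  out ∅∪{7}={7}
  n22('ac'): parent n10 fail=0; on 'c' 0 → fail=3;  out {6}∪{7}={6,7}
  n5('cbc'): parent n4 fail=1; on 'c' 1 → fail=17;  out ∅∪{7}={7}
  n9('ccc'): parent n8 fail=3; on 'c' 3 → fail=8;  out {2}∪{7}={2,7}
  n12('aab'): parent n11 fail=10; on 'b' 10→0 → fail=1;  out ∅∪∅=∅
  n16('aaa'): parent n11 fail=10; on 'a' 10 → fail=11;  out {4}∪∅={4}
  n18('bcb'): parent n17 fail=3; on 'b' 3 → fail=4;  out ∅∪∅=∅
  n6('cbcb'): parent n5 fail=17; on 'b' 17 → fail=18;  out ∅∪∅=∅
  n13('aaba'): parent n12 fail=1; on 'a' 1 → fail=2;  out ∅∪{0}={0}
  n19('bcbc'): parent n18 fail=4; on 'c' 4 → fail=5;  out ∅∪{7}={7}
  n7('cbcbb'): parent n6 fail=18; on 'b' 18→4→1→0 → fail=1;  out {1}∪∅={1}
  n14('aabaa'): parent n13 fail=2; on 'a' 2→10 → fail=11;  out ∅∪∅=∅
  n20('bcbca'): parent n19 fail=5; on 'a' 5→17→3→0 → fail=10;  out ∅∪∅=∅
  n15('aabaaa'): parent n14 fail=11; on 'a' 11 → fail=16;  out {3}∪{4}={3,4}
  n21('bcbcaa'): parent n20 fail=10; on 'a' 10 → fail=11;  out {5}∪∅={5}

Scan:
pos 0 'b': at 1
pos 1 'a': at 2  ** P0@[0:1]
pos 2 'c': at 22 ·f  ** P6@[1:2],P7@[2:2]
pos 3 'c': at 8 ·f  ** P7@[3:3]
pos 4 'c': at 9  ** P2@[2:4],P7@[4:4]
pos 5 'a': at 10 ·f
pos 6 'a': at 11
pos 7 'b': at 12
pos 8 'a': at 13  ** P0@[7:8]
pos 9 'a': at 14
pos 10 'a': at 15  ** P3@[5:10],P4@[8:10]
pos 11 'b': at 12 ·f
pos 12 'a': at 13  ** P0@[11:12]
pos 13 'c': at 22 ·f  ** P6@[12:13],P7@[13:13]
pos 14 'b': at 4 ·f
pos 15 'c': at 5  ** P7@[15:15]
pos 16 'b': at 6
pos 17 'b': at 7  ** P1@[13:17]
pos 18 'c': at 17 ·f  ** P7@[18:18]
pos 19 'b': at 18
pos 20 'c': at 19  ** P7@[20:20]
pos 21 'a': at 20
pos 22 'a': at 21  ** P5@[17:22]
pos 23 'a': at 16 ·f  ** P4@[21:23]
pos 24 'a': at 16 ·f  ** P4@[22:24]
pos 25 'a': at 16 ·f  ** P4@[23:25]
pos 26 'a': at 16 ·f  ** P4@[24:26]
pos 27 'a': at 16 ·f  ** P4@[25:27]
pos 28 'a': at 16 ·f  ** P4@[26:28]
pos 29 'c': at 22 ·f  ** P6@[28:29],P7@[29:29]
pos 30 'b': at 4 ·f
pos 31 'a': at 2 ·f  ** P0@[30:31]
pos 32 'a': at 11 ·f
pos 33 'a': at 16  ** P4@[31:33]
pos 34 'c': at 22 ·f  ** P6@[33:34],P7@[34:34]
pos 35 'b': at 4 ·f
pos 36 'c': at 5  ** P7@[36:36]
pos 37 'b': at 6
pos 38 'c': at 19 ·f  ** P7@[38:38]
pos 39 'a': at 20
pos 40 'a': at 21  ** P5@[35:40]
pos 41 'c': at 22 ·f  ** P6@[40:41],P7@[41:41]
pos 42 'a': at 10 ·f
pos 43 'b': at 1 ·f
pos 44 'b': at 1 ·f
pos 45 'a': at 2  ** P0@[44:45]
pos 46 'c': at 22 ·f  ** P6@[45:46],P7@[46:46]
pos 47 'c': at 8 ·f  ** P7@[47:47]
pos 48 'b': at 4 ·f
pos 49 'c': at 5  ** P7@[49:49]
pos 50 'b': at 6
pos 51 'a': at 2 ·f  ** P0@[50:51]
pos 52 'a': at 11 ·f
pos 53 'c': at 22 ·f  ** P6@[52:53],P7@[53:53]
pos 54 'c': at 8 ·f  ** P7@[54:54]
pos 55 'a': at 10 ·f

Matches: [[1,0],[2,6],[2,7],[3,7],[4,2],[4,7],[8,0],[10,3],[10,4],[12,0],[13,6],[13,7],[15,7],[17,1],[18,7],[20,7],[22,5],[23,4],[24,4],[25,4],[26,4],[27,4],[28,4],[29,6],[29,7],[31,0],[33,4],[34,6],[34,7],[36,7],[38,7],[40,5],[41,6],[41,7],[45,0],[46,6],[46,7],[47,7],[49,7],[51,0],[53,6],[53,7],[54,7]]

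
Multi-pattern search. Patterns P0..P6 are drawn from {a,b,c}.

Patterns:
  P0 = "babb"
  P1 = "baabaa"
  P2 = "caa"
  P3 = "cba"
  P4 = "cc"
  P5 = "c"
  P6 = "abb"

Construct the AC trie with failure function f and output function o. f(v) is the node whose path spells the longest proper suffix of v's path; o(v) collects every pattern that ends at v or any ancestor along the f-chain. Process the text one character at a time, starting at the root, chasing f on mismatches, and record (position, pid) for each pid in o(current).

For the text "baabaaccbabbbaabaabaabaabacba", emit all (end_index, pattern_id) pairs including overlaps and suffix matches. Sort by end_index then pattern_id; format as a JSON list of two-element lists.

Build:
Trie (insert patterns):
  n0 'ε': a→15 b→1 c→9
  n1 'b': a→2
  n2 'ba': a→5 b→3
  n3 'bab': b→4
  n4 'babb': ·  [P0 ends]
  n5 'baa': b→6
  n6 'baab': a→7
  n7 'baaba': a→8
  n8 'baabaa': ·  [P1 ends]
  n9 'c': a→10 b→12 c→14  [P5 ends]
  n10 'ca': a→11
  n11 'caa': ·  [P2 ends]
  n12 'cb': a→13
  n13 'cba': ·  [P3 ends]
  n14 'cc': ·  [P4 ends]
  n15 'a': b→16
  n16 'ab': b→17
  n17 'abb': ·  [P6 ends]

BFS fail/out derivation:
  fail(1) 'b': from fail(0)=0 chase 'b': 0 ⇒ 0;  out=∅∪out(0)=∅
  fail(9) 'c': from fail(0)=0 chase 'c': 0 ⇒ 0;  out={5}∪out(0)={5}
  fail(15) 'a': from fail(0)=0 chase 'a': 0 ⇒ 0;  out=∅∪out(0)=∅
  fail(2) 'ba': from fail(1)=0 chase 'a': 0 ⇒ 15;  out=∅∪out(15)=∅
  fail(10) 'ca': from fail(9)=0 chase 'a': 0 ⇒ 15;  out=∅∪out(15)=∅
  fail(12) 'cb': from fail(9)=0 chase 'b': 0 ⇒ 1;  out=∅∪out(1)=∅
  fail(14) 'cc': from fail(9)=0 chase 'c': 0 ⇒ 9;  out={4}∪out(9)={4,5}
  fail(16) 'ab': from fail(15)=0 chase 'b': 0 ⇒ 1;  out=∅∪out(1)=∅
  fail(3) 'bab': from fail(2)=15 chase 'b': 15 ⇒ 16;  out=∅∪out(16)=∅
  fail(5) 'baa': from fail(2)=15 chase 'a': 15→0 ⇒ 15;  out=∅∪out(15)=∅
  fail(11) 'caa': from fail(10)=15 chase 'a': 15→0 ⇒ 15;  out={2}∪out(15)={2}
  fail(13) 'cba': from fail(12)=1 chase 'a': 1 ⇒ 2;  out={3}∪out(2)={3}
  fail(17) 'abb': from fail(16)=1 chase 'b': 1→0 ⇒ 1;  out={6}∪out(1)={6}
  fail(4) 'babb': from fail(3)=16 chase 'b': 16 ⇒ 17;  out={0}∪out(17)={0,6}
  fail(6) 'baab': from fail(5)=15 chase 'b': 15 ⇒ 16;  out=∅∪out(16)=∅
  fail(7) 'baaba': from fail(6)=16 chase 'a': 16→1 ⇒ 2;  out=∅∪out(2)=∅
  fail(8) 'baabaa': from fail(7)=2 chase 'a': 2 ⇒ 5;  out={1}∪out(5)={1}

Text stream:
pos 0 'b': at 1
pos 1 'a': at 2
pos 2 'a': at 5
pos 3 'b': at 6
pos 4 'a': at 7
pos 5 'a': at 8  → match P1@[0:5]
pos 6 'c': at 9 ·f  → match P5@[6:6]
pos 7 'c': at 14  → match P4@[6:7],P5@[7:7]
pos 8 'b': at 12 ·f
pos 9 'a': at 13  → match P3@[7:9]
pos 10 'b': at 3 ·f
pos 11 'b': at 4  → match P0@[8:11],P6@[9:11]
pos 12 'b': at 1 ·f
pos 13 'a': at 2
pos 14 'a': at 5
pos 15 'b': at 6
pos 16 'a': at 7
pos 17 'a': at 8  → match P1@[12:17]
pos 18 'b': at 6 ·f
pos 19 'a': at 7
pos 20 'a': at 8  → match P1@[15:20]
pos 21 'b': at 6 ·f
pos 22 'a': at 7
pos 23 'a': at 8  → match P1@[18:23]
pos 24 'b': at 6 ·f
pos 25 'a': at 7
pos 26 'c': at 9 ·f  → match P5@[26:26]
pos 27 'b': at 12
pos 28 'a': at 13  → match P3@[26:28]

Result: [[5,1],[6,5],[7,4],[7,5],[9,3],[11,0],[11,6],[17,1],[20,1],[23,1],[26,5],[28,3]]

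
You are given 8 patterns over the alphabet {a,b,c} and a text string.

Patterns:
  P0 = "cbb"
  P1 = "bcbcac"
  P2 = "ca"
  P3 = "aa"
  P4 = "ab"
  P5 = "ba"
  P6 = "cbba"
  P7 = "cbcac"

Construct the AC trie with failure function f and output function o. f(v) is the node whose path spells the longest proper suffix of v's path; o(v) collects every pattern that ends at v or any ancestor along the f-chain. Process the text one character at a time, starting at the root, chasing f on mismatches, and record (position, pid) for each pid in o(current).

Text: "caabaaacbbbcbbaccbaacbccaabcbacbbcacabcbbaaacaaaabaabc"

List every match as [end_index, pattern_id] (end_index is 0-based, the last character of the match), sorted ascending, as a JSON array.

Build automaton:
Trie (insert patterns):
  0='ε' goto a→11 b→4 c→1
  1='c' goto a→10 b→2
  2='cb' goto b→3 c→16
  3='cbb' goto a→15  ←P0
  4='b' goto a→14 c→5
  5='bc' goto b→6
  6='bcb' goto c→7
  7='bcbc' goto a→8
  8='bcbca' goto c→9
  9='bcbcac' goto ·  ←P1
  10='ca' goto ·  ←P2
  11='a' goto a→12 b→13
  12='aa' goto ·  ←P3
  13='ab' goto ·  ←P4
  14='ba' goto ·  ←P5
  15='cbba' goto ·  ←P6
  16='cbc' goto a→17
  17='cbca' goto c→18
  18='cbcac' goto ·  ←P7

Failure links (BFS by depth):
  n1('c'): parent n0 fail=0; on 'c' 0 → fail=0;  out ∅∪∅=∅
  n4('b'): parent n0 fail=0; on 'b' 0 → fail=0;  out ∅∪∅=∅
  n11('a'): parent n0 fail=0; on 'a' 0 → fail=0;  out ∅∪∅=∅
  n2('cb'): parent n1 fail=0; on 'b' 0 → fail=4;  out ∅∪∅=∅
  n5('bc'): parent n4 fail=0; on 'c' 0 → fail=1;  out ∅∪∅=∅
  n10('ca'): parent n1 fail=0; on 'a' 0 → fail=11;  out {2}∪∅={2}
  n12('aa'): parent n11 fail=0; on 'a' 0 → fail=11;  out {3}∪∅={3}
  n13('ab'): parent n11 fail=0; on 'b' 0 → fail=4;  out {4}∪∅={4}
  n14('ba'): parent n4 fail=0; on 'a' 0 → fail=11;  out {5}∪∅={5}
  n3('cbb'): parent n2 fail=4; on 'b' 4→0 → fail=4;  out {0}∪∅={0}
  n6('bcb'): parent n5 fail=1; on 'b' 1 → fail=2;  out ∅∪∅=∅
  n16('cbc'): parent n2 fail=4; on 'c' 4 → fail=5;  out ∅∪∅=∅
  n7('bcbc'): parent n6 fail=2; on 'c' 2 → fail=16;  out ∅∪∅=∅
  n15('cbba'): parent n3 fail=4; on 'a' 4 → fail=14;  out {6}∪{5}={5,6}
  n17('cbca'): parent n16 fail=5; on 'a' 5→1 → fail=10;  out ∅∪{2}={2}
  n8('bcbca'): parent n7 fail=16; on 'a' 16 → fail=17;  out ∅∪{2}={2}
  n18('cbcac'): parent n17 fail=10; on 'c' 10→11→0 → fail=1;  out {7}∪∅={7}
  n9('bcbcac'): parent n8 fail=17; on 'c' 17 → fail=18;  out {1}∪{7}={1,7}

Text stream:
pos 0 'c': at 1
pos 1 'a': at 10  emit P2@[0:1]
pos 2 'a': at 12 ·f  emit P3@[1:2]
pos 3 'b': at 13 ·f  emit P4@[2:3]
pos 4 'a': at 14 ·f  emit P5@[3:4]
pos 5 'a': at 12 ·f  emit P3@[4:5]
pos 6 'a': at 12 ·f  emit P3@[5:6]
pos 7 'c': at 1 ·f
pos 8 'b': at 2
pos 9 'b': at 3  emit P0@[7:9]
pos 10 'b': at 4 ·f
pos 11 'c': at 5
pos 12 'b': at 6
pos 13 'b': at 3 ·f  emit P0@[11:13]
pos 14 'a': at 15  emit P5@[13:14],P6@[11:14]
pos 15 'c': at 1 ·f
pos 16 'c': at 1 ·f
pos 17 'b': at 2
pos 18 'a': at 14 ·f  emit P5@[17:18]
pos 19 'a': at 12 ·f  emit P3@[18:19]
pos 20 'c': at 1 ·f
pos 21 'b': at 2
pos 22 'c': at 16
pos 23 'c': at 1 ·f
pos 24 'a': at 10  emit P2@[23:24]
pos 25 'a': at 12 ·f  emit P3@[24:25]
pos 26 'b': at 13 ·f  emit P4@[25:26]
pos 27 'c': at 5 ·f
pos 28 'b': at 6
pos 29 'a': at 14 ·f  emit P5@[28:29]
pos 30 'c': at 1 ·f
pos 31 'b': at 2
pos 32 'b': at 3  emit P0@[30:32]
pos 33 'c': at 5 ·f
pos 34 'a': at 10 ·f  emit P2@[33:34]
pos 35 'c': at 1 ·f
pos 36 'a': at 10  emit P2@[35:36]
pos 37 'b': at 13 ·f  emit P4@[36:37]
pos 38 'c': at 5 ·f
pos 39 'b': at 6
pos 40 'b': at 3 ·f  emit P0@[38:40]
pos 41 'a': at 15  emit P5@[40:41],P6@[38:41]
pos 42 'a': at 12 ·f  emit P3@[41:42]
pos 43 'a': at 12 ·f  emit P3@[42:43]
pos 44 'c': at 1 ·f
pos 45 'a': at 10  emit P2@[44:45]
pos 46 'a': at 12 ·f  emit P3@[45:46]
pos 47 'a': at 12 ·f  emit P3@[46:47]
pos 48 'a': at 12 ·f  emit P3@[47:48]
pos 49 'b': at 13 ·f  emit P4@[48:49]
pos 50 'a': at 14 ·f  emit P5@[49:50]
pos 51 'a': at 12 ·f  emit P3@[50:51]
pos 52 'b': at 13 ·f  emit P4@[51:52]
pos 53 'c': at 5 ·f

Result: [[1,2],[2,3],[3,4],[4,5],[5,3],[6,3],[9,0],[13,0],[14,5],[14,6],[18,5],[19,3],[24,2],[25,3],[26,4],[29,5],[32,0],[34,2],[36,2],[37,4],[40,0],[41,5],[41,6],[42,3],[43,3],[45,2],[46,3],[47,3],[48,3],[49,4],[50,5],[51,3],[52,4]]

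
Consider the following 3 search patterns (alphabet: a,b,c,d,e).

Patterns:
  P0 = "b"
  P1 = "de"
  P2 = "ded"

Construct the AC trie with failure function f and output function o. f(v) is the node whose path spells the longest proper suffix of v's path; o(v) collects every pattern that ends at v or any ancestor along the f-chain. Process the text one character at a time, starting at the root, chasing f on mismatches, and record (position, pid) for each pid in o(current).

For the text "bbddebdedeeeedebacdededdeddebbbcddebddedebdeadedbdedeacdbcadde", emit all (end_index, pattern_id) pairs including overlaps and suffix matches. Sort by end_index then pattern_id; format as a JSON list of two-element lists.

Construct AC machine:
Trie (insert patterns):
  0='ε' goto b→1 d→2
  1='b' goto ·  ←P0
  2='d' goto e→3
  3='de' goto d→4  ←P1
  4='ded' goto ·  ←P2

BFS fail/out derivation:
  n1('b'): parent n0 fail=0; on 'b' 0 → fail=0;  out {0}∪∅={0}
  n2('d'): parent n0 fail=0; on 'd' 0 → fail=0;  out ∅∪∅=∅
  n3('de'): parent n2 fail=0; on 'e' 0 → fail=0;  out {1}∪∅={1}
  n4('ded'): parent n3 fail=0; on 'd' 0 → fail=2;  out {2}∪∅={2}

Run:
i=0 'b': node 0→1  emit P0@[0:0]
i=1 'b': node 1→1 ·f  emit P0@[1:1]
i=2 'd': node 1→2 ·f
i=3 'd': node 2→2 ·f
i=4 'e': node 2→3  emit P1@[3:4]
i=5 'b': node 3→1 ·f  emit P0@[5:5]
i=6 'd': node 1→2 ·f
i=7 'e': node 2→3  emit P1@[6:7]
i=8 'd': node 3→4  emit P2@[6:8]
i=9 'e': node 4→3 ·f  emit P1@[8:9]
i=10 'e': node 3→0 ·f
i=11 'e': node 0→0
i=12 'e': node 0→0
i=13 'd': node 0→2
i=14 'e': node 2→3  emit P1@[13:14]
i=15 'b': node 3→1 ·f  emit P0@[15:15]
i=16 'a': node 1→0 ·f
i=17 'c': node 0→0
i=18 'd': node 0→2
i=19 'e': node 2→3  emit P1@[18:19]
i=20 'd': node 3→4  emit P2@[18:20]
i=21 'e': node 4→3 ·f  emit P1@[20:21]
i=22 'd': node 3→4  emit P2@[20:22]
i=23 'd': node 4→2 ·f
i=24 'e': node 2→3  emit P1@[23:24]
i=25 'd': node 3→4  emit P2@[23:25]
i=26 'd': node 4→2 ·f
i=27 'e': node 2→3  emit P1@[26:27]
i=28 'b': node 3→1 ·f  emit P0@[28:28]
i=29 'b': node 1→1 ·f  emit P0@[29:29]
i=30 'b': node 1→1 ·f  emit P0@[30:30]
i=31 'c': node 1→0 ·f
i=32 'd': node 0→2
i=33 'd': node 2→2 ·f
i=34 'e': node 2→3  emit P1@[33:34]
i=35 'b': node 3→1 ·f  emit P0@[35:35]
i=36 'd': node 1→2 ·f
i=37 'd': node 2→2 ·f
i=38 'e': node 2→3  emit P1@[37:38]
i=39 'd': node 3→4  emit P2@[37:39]
i=40 'e': node 4→3 ·f  emit P1@[39:40]
i=41 'b': node 3→1 ·f  emit P0@[41:41]
i=42 'd': node 1→2 ·f
i=43 'e': node 2→3  emit P1@[42:43]
i=44 'a': node 3→0 ·f
i=45 'd': node 0→2
i=46 'e': node 2→3  emit P1@[45:46]
i=47 'd': node 3→4  emit P2@[45:47]
i=48 'b': node 4→1 ·f  emit P0@[48:48]
i=49 'd': node 1→2 ·f
i=50 'e': node 2→3  emit P1@[49:50]
i=51 'd': node 3→4  emit P2@[49:51]
i=52 'e': node 4→3 ·f  emit P1@[51:52]
i=53 'a': node 3→0 ·f
i=54 'c': node 0→0
i=55 'd': node 0→2
i=56 'b': node 2→1 ·f  emit P0@[56:56]
i=57 'c': node 1→0 ·f
i=58 'a': node 0→0
i=59 'd': node 0→2
i=60 'd': node 2→2 ·f
i=61 'e': node 2→3  emit P1@[60:61]

Matches: [[0,0],[1,0],[4,1],[5,0],[7,1],[8,2],[9,1],[14,1],[15,0],[19,1],[20,2],[21,1],[22,2],[24,1],[25,2],[27,1],[28,0],[29,0],[30,0],[34,1],[35,0],[38,1],[39,2],[40,1],[41,0],[43,1],[46,1],[47,2],[48,0],[50,1],[51,2],[52,1],[56,0],[61,1]]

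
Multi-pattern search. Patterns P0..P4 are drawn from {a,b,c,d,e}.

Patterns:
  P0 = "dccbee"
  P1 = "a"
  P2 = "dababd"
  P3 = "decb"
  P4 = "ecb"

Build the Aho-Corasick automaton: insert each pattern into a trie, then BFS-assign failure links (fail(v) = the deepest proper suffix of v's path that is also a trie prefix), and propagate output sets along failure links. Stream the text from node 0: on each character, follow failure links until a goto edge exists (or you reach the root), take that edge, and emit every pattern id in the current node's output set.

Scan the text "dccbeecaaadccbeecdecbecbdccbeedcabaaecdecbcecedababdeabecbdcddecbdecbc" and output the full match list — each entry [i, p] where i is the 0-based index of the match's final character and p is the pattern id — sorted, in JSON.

Build:
Trie (insert patterns):
  0='ε' goto a→7 d→1 e→16
  1='d' goto a→8 c→2 e→13
  2='dc' goto c→3
  3='dcc' goto b→4
  4='dccb' goto e→5
  5='dccbe' goto e→6
  6='dccbee' goto ·  [P0 ends]
  7='a' goto ·  [P1 ends]
  8='da' goto b→9
  9='dab' goto a→10
  10='daba' goto b→11
  11='dabab' goto d→12
  12='dababd' goto ·  [P2 ends]
  13='de' goto c→14
  14='dec' goto b→15
  15='decb' goto ·  [P3 ends]
  16='e' goto c→17
  17='ec' goto b→18
  18='ecb' goto ·  [P4 ends]

Failure links (BFS by depth):
  n1('d'): parent n0 fail=0; on 'd' 0 → fail=0;  out ∅∪∅=∅
  n7('a'): parent n0 fail=0; on 'a' 0 → fail=0;  out {1}∪∅={1}
  n16('e'): parent n0 fail=0; on 'e' 0 → fail=0;  out ∅∪∅=∅
  n2('dc'): parent n1 fail=0; on 'c' 0 → fail=0;  out ∅∪∅=∅
  n8('da'): parent n1 fail=0; on 'a' 0 → fail=7;  out ∅∪{1}={1}
  n13('de'): parent n1 fail=0; on 'e' 0 → fail=16;  out ∅∪∅=∅
  n17('ec'): parent n16 fail=0; on 'c' 0 → fail=0;  out ∅∪∅=∅
  n3('dcc'): parent n2 fail=0; on 'c' 0 → fail=0;  out ∅∪∅=∅
  n9('dab'): parent n8 fail=7; on 'b' 7→0 → fail=0;  out ∅∪∅=∅
  n14('dec'): parent n13 fail=16; on 'c' 16 → fail=17;  out ∅∪∅=∅
  n18('ecb'): parent n17 fail=0; on 'b' 0 → fail=0;  out {4}∪∅={4}
  n4('dccb'): parent n3 fail=0; on 'b' 0 → fail=0;  out ∅∪∅=∅
  n10('daba'): parent n9 fail=0; on 'a' 0 → fail=7;  out ∅∪{1}={1}
  n15('decb'): parent n14 fail=17; on 'b' 17 → fail=18;  out {3}∪{4}={3,4}
  n5('dccbe'): parent n4 fail=0; on 'e' 0 → fail=16;  out ∅∪∅=∅
  n11('dabab'): parent n10 fail=7; on 'b' 7→0 → fail=0;  out ∅∪∅=∅
  n6('dccbee'): parent n5 fail=16; on 'e' 16→0 → fail=16;  out {0}∪∅={0}
  n12('dababd'): parent n11 fail=0; on 'd' 0 → fail=1;  out {2}∪∅={2}

Run:
pos 0 'd': at 1
pos 1 'c': at 2
pos 2 'c': at 3
pos 3 'b': at 4
pos 4 'e': at 5
pos 5 'e': at 6  ** P0@[0:5]
pos 6 'c': at 17 (fail-walked)
pos 7 'a': at 7 (fail-walked)  ** P1@[7:7]
pos 8 'a': at 7 (fail-walked)  ** P1@[8:8]
pos 9 'a': at 7 (fail-walked)  ** P1@[9:9]
pos 10 'd': at 1 (fail-walked)
pos 11 'c': at 2
pos 12 'c': at 3
pos 13 'b': at 4
pos 14 'e': at 5
pos 15 'e': at 6  ** P0@[10:15]
pos 16 'c': at 17 (fail-walked)
pos 17 'd': at 1 (fail-walked)
pos 18 'e': at 13
pos 19 'c': at 14
pos 20 'b': at 15  ** P3@[17:20],P4@[18:20]
pos 21 'e': at 16 (fail-walked)
pos 22 'c': at 17
pos 23 'b': at 18  ** P4@[21:23]
pos 24 'd': at 1 (fail-walked)
pos 25 'c': at 2
pos 26 'c': at 3
pos 27 'b': at 4
pos 28 'e': at 5
pos 29 'e': at 6  ** P0@[24:29]
pos 30 'd': at 1 (fail-walked)
pos 31 'c': at 2
pos 32 'a': at 7 (fail-walked)  ** P1@[32:32]
pos 33 'b': at 0 (fail-walked)
pos 34 'a': at 7  ** P1@[34:34]
pos 35 'a': at 7 (fail-walked)  ** P1@[35:35]
pos 36 'e': at 16 (fail-walked)
pos 37 'c': at 17
pos 38 'd': at 1 (fail-walked)
pos 39 'e': at 13
pos 40 'c': at 14
pos 41 'b': at 15  ** P3@[38:41],P4@[39:41]
pos 42 'c': at 0 (fail-walked)
pos 43 'e': at 16
pos 44 'c': at 17
pos 45 'e': at 16 (fail-walked)
pos 46 'd': at 1 (fail-walked)
pos 47 'a': at 8  ** P1@[47:47]
pos 48 'b': at 9
pos 49 'a': at 10  ** P1@[49:49]
pos 50 'b': at 11
pos 51 'd': at 12  ** P2@[46:51]
pos 52 'e': at 13 (fail-walked)
pos 53 'a': at 7 (fail-walked)  ** P1@[53:53]
pos 54 'b': at 0 (fail-walked)
pos 55 'e': at 16
pos 56 'c': at 17
pos 57 'b': at 18  ** P4@[55:57]
pos 58 'd': at 1 (fail-walked)
pos 59 'c': at 2
pos 60 'd': at 1 (fail-walked)
pos 61 'd': at 1 (fail-walked)
pos 62 'e': at 13
pos 63 'c': at 14
pos 64 'b': at 15  ** P3@[61:64],P4@[62:64]
pos 65 'd': at 1 (fail-walked)
pos 66 'e': at 13
pos 67 'c': at 14
pos 68 'b': at 15  ** P3@[65:68],P4@[66:68]
pos 69 'c': at 0 (fail-walked)

Result: [[5,0],[7,1],[8,1],[9,1],[15,0],[20,3],[20,4],[23,4],[29,0],[32,1],[34,1],[35,1],[41,3],[41,4],[47,1],[49,1],[51,2],[53,1],[57,4],[64,3],[64,4],[68,3],[68,4]]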